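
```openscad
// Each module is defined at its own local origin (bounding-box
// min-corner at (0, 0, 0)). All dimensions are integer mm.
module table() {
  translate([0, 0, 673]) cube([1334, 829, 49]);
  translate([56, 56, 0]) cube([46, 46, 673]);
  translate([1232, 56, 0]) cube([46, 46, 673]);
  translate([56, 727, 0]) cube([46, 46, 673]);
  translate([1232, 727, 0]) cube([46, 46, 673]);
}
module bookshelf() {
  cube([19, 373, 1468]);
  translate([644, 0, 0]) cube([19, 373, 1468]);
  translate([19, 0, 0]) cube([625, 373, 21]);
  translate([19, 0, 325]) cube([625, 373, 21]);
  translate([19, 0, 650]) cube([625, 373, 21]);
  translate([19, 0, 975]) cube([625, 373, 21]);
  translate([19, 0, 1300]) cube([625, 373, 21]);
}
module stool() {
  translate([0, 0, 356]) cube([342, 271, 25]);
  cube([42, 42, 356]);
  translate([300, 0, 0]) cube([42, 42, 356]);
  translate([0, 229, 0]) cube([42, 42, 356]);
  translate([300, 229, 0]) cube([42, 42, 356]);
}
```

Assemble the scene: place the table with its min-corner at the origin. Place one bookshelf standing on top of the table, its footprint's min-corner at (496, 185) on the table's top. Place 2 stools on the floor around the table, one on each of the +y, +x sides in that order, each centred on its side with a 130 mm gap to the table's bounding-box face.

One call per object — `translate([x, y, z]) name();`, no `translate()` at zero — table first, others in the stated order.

table();
translate([496, 185, 722]) bookshelf();
translate([496, 959, 0]) stool();
translate([1464, 279, 0]) stool();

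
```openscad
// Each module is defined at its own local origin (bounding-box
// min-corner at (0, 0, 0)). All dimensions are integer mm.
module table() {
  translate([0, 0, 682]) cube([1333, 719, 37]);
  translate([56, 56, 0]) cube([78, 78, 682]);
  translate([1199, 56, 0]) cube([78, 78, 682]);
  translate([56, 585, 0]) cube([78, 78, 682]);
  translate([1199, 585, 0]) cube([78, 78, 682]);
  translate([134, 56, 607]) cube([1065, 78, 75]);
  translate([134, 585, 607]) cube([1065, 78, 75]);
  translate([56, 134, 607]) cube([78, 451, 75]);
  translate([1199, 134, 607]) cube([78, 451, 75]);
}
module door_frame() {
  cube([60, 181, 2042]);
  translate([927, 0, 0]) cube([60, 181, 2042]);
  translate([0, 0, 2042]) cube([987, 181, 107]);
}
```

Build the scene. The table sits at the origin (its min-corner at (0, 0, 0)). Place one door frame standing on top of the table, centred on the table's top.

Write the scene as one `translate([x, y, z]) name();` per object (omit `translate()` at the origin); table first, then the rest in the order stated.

table();
translate([173, 269, 719]) door_frame();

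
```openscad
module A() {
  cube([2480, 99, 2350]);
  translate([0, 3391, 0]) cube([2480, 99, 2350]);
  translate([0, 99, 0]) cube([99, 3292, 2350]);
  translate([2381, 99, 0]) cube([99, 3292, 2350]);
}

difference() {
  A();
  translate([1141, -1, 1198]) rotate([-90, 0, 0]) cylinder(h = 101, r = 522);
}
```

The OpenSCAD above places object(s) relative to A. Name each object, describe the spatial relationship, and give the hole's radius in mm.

The subtracted cylinder has r = 522 mm.

A is a house frame. The house frame has a circular hole through its front wall. The hole's radius is 522 mm.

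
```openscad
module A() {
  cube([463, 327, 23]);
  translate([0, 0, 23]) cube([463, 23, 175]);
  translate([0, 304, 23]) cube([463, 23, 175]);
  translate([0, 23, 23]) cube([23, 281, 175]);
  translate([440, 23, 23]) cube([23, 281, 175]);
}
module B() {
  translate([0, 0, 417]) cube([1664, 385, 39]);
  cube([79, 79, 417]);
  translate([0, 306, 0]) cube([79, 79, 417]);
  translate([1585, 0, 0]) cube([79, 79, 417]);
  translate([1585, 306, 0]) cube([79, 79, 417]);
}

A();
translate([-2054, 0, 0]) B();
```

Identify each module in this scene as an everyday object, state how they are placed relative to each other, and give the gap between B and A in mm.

The bench's nearest face is 390 mm from the open box's −x face.

A is an open box. B is a bench. The bench is on the floor beside the open box on its −x side. The gap between the bench and the open box is 390 mm.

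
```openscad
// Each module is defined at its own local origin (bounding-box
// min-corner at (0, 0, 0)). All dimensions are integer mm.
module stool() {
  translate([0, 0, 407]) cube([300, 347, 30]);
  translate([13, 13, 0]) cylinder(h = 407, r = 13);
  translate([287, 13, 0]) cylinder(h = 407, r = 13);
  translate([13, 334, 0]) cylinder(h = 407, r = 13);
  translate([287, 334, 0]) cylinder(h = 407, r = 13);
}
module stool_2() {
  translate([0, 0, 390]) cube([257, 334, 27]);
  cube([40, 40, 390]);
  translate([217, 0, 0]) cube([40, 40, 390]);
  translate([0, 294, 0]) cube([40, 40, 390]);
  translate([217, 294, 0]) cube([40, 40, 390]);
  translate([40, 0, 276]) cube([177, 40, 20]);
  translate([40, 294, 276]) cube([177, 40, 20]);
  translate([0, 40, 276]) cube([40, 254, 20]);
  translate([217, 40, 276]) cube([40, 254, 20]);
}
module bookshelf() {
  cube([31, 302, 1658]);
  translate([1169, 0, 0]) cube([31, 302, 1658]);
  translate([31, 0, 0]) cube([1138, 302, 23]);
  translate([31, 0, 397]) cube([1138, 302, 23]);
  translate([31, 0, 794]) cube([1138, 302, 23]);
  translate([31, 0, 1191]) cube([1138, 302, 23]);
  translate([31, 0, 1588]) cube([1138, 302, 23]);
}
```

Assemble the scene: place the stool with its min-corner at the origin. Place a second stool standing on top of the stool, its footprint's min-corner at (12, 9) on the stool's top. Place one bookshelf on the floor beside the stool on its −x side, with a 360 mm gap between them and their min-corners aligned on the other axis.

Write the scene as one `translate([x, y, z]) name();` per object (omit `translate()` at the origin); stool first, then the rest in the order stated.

stool();
translate([12, 9, 437]) stool_2();
translate([-1560, 0, 0]) bookshelf();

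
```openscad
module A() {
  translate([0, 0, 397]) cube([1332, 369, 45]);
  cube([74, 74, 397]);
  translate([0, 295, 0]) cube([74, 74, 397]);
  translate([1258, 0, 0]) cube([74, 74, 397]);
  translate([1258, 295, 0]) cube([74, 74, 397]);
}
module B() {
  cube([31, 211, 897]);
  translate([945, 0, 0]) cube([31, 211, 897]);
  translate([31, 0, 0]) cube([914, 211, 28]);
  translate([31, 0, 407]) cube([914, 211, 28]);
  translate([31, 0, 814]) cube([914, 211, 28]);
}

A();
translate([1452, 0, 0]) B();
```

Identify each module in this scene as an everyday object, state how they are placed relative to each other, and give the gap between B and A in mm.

The bookshelf's nearest face is 120 mm from the bench's +x face.

A is a bench. B is a bookshelf. The bookshelf is on the floor beside the bench on its +x side. The gap between the bookshelf and the bench is 120 mm.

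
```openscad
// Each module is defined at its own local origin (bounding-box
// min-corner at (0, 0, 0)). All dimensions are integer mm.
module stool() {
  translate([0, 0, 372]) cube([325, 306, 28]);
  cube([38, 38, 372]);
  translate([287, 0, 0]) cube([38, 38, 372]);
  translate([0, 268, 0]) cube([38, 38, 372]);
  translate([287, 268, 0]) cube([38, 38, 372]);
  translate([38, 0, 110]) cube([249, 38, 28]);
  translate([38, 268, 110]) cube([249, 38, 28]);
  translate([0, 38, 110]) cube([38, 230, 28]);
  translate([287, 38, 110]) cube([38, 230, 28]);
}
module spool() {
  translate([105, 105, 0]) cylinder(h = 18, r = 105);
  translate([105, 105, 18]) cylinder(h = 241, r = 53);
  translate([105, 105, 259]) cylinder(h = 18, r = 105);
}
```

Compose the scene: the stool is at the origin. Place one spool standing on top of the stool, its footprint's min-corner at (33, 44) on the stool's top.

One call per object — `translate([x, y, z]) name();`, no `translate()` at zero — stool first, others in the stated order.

stool();
translate([33, 44, 400]) spool();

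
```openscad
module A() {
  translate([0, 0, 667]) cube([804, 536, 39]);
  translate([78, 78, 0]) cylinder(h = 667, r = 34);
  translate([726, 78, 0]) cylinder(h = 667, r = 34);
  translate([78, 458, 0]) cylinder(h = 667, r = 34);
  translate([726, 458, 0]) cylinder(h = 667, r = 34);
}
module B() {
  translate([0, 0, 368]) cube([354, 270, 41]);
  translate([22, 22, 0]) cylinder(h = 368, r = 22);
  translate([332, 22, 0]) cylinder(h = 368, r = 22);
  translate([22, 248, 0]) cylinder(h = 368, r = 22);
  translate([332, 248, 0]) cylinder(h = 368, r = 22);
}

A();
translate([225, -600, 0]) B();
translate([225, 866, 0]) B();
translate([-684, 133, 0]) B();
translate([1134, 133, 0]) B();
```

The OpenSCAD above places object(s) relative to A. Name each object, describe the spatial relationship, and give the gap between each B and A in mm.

Each stool's nearest face is 330 mm from the table's bounding box.

A is a table. B is a stool. Four stools sit around the table at the −y, +y, −x, +x sides. The gap between each stool and the table is 330 mm.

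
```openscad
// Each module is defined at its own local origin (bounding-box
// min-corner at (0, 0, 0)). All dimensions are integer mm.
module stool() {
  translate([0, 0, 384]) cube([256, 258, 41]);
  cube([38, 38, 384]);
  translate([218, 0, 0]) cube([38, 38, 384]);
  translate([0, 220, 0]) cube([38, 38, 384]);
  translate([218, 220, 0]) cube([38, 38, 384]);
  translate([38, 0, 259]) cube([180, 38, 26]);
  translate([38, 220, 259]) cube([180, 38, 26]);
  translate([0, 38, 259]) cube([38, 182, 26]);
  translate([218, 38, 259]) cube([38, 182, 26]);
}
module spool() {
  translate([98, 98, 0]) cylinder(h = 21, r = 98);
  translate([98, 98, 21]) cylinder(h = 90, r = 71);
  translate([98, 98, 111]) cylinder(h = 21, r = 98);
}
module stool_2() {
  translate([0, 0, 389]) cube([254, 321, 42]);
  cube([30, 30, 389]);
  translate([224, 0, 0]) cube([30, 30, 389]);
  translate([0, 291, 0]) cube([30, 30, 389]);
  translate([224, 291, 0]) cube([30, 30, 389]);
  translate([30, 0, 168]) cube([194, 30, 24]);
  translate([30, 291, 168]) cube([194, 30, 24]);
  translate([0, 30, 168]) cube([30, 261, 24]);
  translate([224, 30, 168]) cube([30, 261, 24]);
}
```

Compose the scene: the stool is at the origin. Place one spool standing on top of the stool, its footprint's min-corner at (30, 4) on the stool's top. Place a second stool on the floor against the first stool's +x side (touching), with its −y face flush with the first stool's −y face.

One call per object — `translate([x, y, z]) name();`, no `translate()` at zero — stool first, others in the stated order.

stool();
translate([30, 4, 425]) spool();
translate([256, 0, 0]) stool_2();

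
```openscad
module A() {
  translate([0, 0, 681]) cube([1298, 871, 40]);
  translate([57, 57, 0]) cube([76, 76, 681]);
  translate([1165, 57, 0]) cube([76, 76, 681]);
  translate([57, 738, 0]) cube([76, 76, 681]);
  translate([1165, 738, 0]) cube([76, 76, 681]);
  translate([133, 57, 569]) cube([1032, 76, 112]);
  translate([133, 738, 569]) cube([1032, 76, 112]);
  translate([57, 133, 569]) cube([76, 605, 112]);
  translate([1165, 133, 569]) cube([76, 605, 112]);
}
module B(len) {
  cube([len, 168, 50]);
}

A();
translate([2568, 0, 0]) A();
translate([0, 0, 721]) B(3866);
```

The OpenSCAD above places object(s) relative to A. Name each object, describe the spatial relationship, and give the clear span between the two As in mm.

A is a table. B is a beam. A beam spans the tops of two tables. The clear span between the two tables is 1270 mm.

Second table starts at x = 2568; first ends at x = 1298; clear span = 2568 − 1298 = 1270 mm.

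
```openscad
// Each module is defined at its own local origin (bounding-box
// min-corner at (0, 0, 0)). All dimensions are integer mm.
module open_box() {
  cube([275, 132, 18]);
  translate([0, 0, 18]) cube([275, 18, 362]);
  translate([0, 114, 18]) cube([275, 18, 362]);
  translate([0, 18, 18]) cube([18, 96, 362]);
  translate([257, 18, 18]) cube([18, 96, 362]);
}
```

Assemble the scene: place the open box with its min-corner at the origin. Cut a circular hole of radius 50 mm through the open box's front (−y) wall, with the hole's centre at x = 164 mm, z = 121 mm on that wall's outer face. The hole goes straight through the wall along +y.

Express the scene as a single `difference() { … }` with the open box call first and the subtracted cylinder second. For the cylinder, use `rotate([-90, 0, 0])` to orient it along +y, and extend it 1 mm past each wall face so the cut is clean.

difference() {
  open_box();
  translate([164, -1, 121]) rotate([-90, 0, 0]) cylinder(h = 20, r = 50);
}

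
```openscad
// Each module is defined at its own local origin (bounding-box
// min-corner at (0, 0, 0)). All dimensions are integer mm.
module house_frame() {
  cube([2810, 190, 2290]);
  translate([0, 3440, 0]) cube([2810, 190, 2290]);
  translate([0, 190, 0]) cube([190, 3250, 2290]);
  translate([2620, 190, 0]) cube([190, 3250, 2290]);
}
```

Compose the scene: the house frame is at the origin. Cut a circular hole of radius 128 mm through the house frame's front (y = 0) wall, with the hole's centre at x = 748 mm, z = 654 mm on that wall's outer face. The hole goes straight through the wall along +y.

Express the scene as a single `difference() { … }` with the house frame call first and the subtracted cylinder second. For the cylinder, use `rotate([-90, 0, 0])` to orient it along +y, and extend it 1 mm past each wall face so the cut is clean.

difference() {
  house_frame();
  translate([748, -1, 654]) rotate([-90, 0, 0]) cylinder(h = 192, r = 128);
}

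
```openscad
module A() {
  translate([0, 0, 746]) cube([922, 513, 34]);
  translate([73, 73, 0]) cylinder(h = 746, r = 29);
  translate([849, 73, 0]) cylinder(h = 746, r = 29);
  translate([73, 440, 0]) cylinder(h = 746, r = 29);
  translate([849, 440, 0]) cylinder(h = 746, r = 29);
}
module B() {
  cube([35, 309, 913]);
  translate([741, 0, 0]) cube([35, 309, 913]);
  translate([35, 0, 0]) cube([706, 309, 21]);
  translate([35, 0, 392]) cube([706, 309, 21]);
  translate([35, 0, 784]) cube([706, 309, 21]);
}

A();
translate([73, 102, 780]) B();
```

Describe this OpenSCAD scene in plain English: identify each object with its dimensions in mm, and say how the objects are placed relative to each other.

A is a table: top 922 mm (x) × 513 mm (y), 34 mm thick, upper face at z = 780 mm, on four round legs of 58 mm diameter, each leg's bounding box inset 44 mm from the nearest pair of top edges, running from z = 0 to the bottom of the top.

B is a bookshelf 776 mm wide overall, 309 mm deep and 913 mm tall. The two sides are 35 mm thick vertical panels. 3 horizontal shelves of 21 mm thickness span between the inner faces of the sides; the lowest shelf sits on the floor and shelves are stacked with a clear vertical gap of 371 mm between each pair.

The bookshelf is on top of the table, centred.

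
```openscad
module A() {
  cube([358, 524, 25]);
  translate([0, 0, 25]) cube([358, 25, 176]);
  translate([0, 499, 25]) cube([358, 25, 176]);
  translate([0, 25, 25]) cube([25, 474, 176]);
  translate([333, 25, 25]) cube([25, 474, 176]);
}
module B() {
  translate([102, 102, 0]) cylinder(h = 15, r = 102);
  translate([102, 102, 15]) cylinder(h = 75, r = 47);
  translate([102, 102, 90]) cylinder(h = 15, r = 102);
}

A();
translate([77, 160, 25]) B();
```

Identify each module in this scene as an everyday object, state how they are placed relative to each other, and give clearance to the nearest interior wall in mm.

A is an open box. B is a spool. The spool sits inside the open box, centred. The clearance to the nearest interior wall is 52 mm.

Clearances: x = 52, y = 135; minimum 52 mm.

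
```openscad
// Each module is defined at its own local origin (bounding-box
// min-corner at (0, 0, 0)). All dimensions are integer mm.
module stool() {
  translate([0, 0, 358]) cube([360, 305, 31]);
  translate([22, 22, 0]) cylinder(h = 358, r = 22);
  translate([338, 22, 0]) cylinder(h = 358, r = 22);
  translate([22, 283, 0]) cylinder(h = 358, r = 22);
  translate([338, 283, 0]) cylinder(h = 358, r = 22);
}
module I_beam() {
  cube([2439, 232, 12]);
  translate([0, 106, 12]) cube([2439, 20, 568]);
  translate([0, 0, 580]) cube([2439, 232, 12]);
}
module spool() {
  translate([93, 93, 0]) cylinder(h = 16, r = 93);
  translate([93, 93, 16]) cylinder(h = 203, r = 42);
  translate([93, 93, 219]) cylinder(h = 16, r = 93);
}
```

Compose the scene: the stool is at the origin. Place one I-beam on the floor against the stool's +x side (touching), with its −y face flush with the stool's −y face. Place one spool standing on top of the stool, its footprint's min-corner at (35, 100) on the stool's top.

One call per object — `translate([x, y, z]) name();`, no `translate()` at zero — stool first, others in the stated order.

stool();
translate([360, 0, 0]) I_beam();
translate([35, 100, 389]) spool();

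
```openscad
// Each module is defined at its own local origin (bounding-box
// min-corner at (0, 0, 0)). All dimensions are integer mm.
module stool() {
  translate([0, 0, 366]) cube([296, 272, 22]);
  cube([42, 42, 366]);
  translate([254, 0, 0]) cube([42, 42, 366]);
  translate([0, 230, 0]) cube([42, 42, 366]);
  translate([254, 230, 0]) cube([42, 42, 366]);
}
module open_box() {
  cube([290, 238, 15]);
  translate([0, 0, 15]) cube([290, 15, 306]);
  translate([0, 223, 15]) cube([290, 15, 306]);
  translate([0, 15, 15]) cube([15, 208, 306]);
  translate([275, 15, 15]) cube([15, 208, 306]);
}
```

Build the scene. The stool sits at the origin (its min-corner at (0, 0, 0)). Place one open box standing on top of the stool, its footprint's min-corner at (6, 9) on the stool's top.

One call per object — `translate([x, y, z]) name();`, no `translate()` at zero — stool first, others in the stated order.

stool();
translate([6, 9, 388]) open_box();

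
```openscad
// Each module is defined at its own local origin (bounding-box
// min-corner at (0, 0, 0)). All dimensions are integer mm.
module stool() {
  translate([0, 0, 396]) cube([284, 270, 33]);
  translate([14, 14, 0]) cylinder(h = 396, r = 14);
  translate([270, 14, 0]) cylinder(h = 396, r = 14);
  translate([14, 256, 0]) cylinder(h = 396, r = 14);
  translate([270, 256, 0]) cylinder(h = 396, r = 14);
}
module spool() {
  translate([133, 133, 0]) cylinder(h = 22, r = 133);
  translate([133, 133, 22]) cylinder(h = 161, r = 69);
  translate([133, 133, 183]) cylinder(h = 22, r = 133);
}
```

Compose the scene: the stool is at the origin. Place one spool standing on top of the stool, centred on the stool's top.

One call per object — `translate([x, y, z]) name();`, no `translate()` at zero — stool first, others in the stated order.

stool();
translate([9, 2, 429]) spool();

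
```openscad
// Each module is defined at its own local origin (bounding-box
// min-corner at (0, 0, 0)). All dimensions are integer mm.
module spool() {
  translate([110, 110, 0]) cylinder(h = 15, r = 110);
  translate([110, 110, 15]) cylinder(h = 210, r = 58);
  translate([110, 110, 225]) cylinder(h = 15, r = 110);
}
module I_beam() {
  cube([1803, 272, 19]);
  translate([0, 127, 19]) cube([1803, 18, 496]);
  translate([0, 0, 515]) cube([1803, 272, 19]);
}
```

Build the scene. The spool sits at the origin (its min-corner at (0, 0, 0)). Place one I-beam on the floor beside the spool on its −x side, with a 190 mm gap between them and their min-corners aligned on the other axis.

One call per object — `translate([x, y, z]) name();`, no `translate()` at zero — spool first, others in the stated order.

spool();
translate([-1993, 0, 0]) I_beam();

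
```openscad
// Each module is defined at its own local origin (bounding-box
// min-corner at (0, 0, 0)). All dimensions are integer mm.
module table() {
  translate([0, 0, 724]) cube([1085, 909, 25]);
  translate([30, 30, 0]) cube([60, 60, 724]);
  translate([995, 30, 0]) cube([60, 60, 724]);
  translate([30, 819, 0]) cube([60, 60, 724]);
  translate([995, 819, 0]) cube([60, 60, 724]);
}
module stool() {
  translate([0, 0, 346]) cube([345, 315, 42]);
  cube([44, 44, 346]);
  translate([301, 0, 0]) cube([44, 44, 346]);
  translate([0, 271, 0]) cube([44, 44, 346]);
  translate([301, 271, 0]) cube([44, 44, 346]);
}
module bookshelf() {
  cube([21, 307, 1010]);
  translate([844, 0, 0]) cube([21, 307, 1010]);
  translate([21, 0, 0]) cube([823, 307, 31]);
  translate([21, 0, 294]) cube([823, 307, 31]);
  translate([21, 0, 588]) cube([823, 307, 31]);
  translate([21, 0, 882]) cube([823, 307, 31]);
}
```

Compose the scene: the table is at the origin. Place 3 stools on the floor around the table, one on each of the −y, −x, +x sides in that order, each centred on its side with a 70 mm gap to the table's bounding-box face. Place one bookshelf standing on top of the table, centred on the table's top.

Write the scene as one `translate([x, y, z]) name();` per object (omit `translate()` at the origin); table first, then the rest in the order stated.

table();
translate([370, -385, 0]) stool();
translate([-415, 297, 0]) stool();
translate([1155, 297, 0]) stool();
translate([110, 301, 749]) bookshelf();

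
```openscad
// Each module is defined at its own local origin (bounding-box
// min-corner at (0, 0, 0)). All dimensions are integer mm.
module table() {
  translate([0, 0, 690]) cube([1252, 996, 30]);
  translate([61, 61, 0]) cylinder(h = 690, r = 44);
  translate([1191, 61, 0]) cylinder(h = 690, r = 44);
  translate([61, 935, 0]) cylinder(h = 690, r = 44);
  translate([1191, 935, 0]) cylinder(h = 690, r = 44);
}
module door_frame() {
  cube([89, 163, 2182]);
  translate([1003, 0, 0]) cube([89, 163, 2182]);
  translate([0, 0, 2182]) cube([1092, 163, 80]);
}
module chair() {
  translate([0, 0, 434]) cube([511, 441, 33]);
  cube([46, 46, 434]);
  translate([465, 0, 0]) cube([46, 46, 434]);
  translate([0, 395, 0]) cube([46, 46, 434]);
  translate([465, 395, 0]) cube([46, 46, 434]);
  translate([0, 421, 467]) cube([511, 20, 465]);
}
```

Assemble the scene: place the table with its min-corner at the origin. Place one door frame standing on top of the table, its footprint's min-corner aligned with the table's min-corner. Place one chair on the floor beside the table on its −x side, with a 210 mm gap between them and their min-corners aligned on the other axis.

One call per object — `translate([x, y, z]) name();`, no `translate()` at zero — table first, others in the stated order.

table();
translate([0, 0, 720]) door_frame();
translate([-721, 0, 0]) chair();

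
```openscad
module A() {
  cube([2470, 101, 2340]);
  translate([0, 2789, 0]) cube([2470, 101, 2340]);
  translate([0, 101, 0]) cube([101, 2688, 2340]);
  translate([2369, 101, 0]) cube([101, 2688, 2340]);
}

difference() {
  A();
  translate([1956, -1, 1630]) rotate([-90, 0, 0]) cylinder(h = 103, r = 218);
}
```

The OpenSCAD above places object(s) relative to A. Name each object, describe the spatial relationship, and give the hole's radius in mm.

A is a house frame. The house frame has a circular hole through its front wall. The hole's radius is 218 mm.

The subtracted cylinder has r = 218 mm.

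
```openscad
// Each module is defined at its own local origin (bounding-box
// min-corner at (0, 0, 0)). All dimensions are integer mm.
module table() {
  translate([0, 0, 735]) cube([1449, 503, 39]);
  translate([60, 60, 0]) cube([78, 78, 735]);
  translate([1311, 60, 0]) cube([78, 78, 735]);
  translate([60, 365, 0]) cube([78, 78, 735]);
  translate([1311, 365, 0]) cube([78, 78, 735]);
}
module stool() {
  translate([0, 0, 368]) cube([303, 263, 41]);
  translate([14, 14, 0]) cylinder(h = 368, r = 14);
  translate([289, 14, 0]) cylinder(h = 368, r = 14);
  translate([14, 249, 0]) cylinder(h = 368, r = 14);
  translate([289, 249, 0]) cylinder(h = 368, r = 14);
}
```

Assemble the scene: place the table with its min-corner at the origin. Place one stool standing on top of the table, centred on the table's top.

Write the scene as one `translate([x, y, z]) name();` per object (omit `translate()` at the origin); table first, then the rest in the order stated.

table();
translate([573, 120, 774]) stool();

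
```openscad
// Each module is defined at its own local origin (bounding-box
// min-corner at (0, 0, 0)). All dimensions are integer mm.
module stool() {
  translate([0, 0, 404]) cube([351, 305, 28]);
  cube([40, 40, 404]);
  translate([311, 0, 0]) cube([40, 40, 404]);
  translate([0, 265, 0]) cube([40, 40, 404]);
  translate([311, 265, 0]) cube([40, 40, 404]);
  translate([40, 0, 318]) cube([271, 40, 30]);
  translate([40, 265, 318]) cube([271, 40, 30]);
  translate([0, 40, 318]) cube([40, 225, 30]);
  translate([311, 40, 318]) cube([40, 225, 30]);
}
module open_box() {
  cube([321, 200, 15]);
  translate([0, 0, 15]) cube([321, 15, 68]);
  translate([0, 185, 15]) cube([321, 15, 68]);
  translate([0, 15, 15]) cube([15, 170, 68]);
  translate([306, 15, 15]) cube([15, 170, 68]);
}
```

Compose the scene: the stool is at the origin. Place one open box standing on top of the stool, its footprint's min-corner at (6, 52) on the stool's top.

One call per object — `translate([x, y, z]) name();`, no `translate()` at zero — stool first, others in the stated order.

stool();
translate([6, 52, 432]) open_box();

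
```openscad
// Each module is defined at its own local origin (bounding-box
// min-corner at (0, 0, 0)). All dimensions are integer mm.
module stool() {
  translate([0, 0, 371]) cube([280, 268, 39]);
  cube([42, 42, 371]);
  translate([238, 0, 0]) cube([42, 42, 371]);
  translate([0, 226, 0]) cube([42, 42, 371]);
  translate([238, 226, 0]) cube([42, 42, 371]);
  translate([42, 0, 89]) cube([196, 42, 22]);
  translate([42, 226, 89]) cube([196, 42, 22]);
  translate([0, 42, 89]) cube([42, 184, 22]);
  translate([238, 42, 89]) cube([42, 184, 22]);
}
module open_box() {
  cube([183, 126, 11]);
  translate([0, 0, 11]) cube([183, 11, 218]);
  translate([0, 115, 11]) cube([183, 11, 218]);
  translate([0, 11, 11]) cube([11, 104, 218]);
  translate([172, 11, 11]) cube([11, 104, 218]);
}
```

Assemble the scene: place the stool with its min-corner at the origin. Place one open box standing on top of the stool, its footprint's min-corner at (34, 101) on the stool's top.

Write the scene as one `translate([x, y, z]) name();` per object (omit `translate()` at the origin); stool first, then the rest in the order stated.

stool();
translate([34, 101, 410]) open_box();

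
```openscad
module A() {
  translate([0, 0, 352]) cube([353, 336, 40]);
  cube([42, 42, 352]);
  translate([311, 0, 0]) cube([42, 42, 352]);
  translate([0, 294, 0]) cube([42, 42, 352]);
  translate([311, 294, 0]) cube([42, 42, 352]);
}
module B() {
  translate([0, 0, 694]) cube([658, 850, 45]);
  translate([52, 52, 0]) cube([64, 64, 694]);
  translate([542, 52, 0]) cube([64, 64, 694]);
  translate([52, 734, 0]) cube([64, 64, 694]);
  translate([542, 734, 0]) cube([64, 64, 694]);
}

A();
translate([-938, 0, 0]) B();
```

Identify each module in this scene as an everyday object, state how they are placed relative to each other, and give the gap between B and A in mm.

The table's nearest face is 280 mm from the stool's −x face.

A is a stool. B is a table. The table is on the floor beside the stool on its −x side. The gap between the table and the stool is 280 mm.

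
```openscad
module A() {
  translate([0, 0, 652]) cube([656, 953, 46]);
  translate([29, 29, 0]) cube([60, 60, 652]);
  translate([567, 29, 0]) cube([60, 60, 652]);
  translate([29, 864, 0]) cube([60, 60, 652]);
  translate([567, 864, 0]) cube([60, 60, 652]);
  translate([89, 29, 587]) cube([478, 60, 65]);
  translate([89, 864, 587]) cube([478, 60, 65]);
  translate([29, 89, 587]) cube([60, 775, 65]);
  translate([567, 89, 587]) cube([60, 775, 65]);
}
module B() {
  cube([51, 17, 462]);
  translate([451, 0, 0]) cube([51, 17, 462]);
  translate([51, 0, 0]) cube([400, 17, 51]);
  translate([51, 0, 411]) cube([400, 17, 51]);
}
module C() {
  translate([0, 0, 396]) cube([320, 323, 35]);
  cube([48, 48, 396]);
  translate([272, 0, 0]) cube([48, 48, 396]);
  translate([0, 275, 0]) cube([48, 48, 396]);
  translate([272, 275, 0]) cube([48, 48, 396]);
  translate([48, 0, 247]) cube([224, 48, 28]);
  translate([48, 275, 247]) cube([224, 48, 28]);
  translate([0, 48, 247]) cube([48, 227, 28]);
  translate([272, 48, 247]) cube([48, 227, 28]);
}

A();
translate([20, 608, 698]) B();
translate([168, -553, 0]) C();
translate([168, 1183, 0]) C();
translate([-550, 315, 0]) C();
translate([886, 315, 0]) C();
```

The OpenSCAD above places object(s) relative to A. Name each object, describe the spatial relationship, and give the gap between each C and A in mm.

A is a table. B is a picture frame. C is a stool. The picture frame is on top of the table. Four stools sit around the table at the −y, +y, −x, +x sides. The gap between each stool and the table is 230 mm.

Each stool's nearest face is 230 mm from the table's bounding box.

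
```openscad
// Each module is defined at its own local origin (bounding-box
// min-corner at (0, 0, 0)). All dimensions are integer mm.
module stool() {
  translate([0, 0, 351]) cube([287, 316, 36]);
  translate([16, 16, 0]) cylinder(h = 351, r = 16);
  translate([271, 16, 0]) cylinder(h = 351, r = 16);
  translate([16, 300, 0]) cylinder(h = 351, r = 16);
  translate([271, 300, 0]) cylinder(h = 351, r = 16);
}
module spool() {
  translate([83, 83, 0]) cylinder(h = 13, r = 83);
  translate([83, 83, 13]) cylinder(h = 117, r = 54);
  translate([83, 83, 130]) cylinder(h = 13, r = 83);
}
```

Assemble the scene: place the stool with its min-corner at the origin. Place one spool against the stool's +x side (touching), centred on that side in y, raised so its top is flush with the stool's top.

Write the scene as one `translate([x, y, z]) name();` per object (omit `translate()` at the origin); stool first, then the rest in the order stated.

stool();
translate([287, 75, 244]) spool();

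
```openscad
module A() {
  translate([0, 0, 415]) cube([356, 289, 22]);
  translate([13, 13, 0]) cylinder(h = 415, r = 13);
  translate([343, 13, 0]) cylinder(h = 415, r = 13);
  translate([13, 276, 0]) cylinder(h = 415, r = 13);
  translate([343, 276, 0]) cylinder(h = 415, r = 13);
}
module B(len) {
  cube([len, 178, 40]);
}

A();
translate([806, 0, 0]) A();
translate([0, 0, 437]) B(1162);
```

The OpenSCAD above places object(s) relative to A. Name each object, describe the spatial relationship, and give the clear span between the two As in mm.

A is a stool. B is a beam. A beam spans the tops of two stools. The clear span between the two stools is 450 mm.

Second stool starts at x = 806; first ends at x = 356; clear span = 806 − 356 = 450 mm.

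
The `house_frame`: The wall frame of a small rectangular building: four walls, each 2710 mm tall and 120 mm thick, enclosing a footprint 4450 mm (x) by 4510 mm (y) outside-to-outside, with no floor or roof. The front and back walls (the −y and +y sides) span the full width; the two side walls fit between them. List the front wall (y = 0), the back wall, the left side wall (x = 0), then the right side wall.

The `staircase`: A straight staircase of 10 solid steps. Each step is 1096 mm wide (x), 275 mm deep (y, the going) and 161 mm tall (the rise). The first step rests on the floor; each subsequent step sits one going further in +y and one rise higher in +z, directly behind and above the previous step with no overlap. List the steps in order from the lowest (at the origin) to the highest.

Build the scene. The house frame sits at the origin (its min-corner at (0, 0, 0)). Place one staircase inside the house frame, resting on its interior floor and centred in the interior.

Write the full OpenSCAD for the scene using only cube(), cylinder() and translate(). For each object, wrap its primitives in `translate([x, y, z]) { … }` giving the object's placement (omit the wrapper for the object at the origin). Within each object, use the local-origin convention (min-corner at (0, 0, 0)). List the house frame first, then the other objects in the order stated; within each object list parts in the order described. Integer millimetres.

cube([4450, 120, 2710]);
translate([0, 4390, 0]) cube([4450, 120, 2710]);
translate([0, 120, 0]) cube([120, 4270, 2710]);
translate([4330, 120, 0]) cube([120, 4270, 2710]);
translate([1677, 880, 0]) {
  cube([1096, 275, 161]);
  translate([0, 275, 161]) cube([1096, 275, 161]);
  translate([0, 550, 322]) cube([1096, 275, 161]);
  translate([0, 825, 483]) cube([1096, 275, 161]);
  translate([0, 1100, 644]) cube([1096, 275, 161]);
  translate([0, 1375, 805]) cube([1096, 275, 161]);
  translate([0, 1650, 966]) cube([1096, 275, 161]);
  translate([0, 1925, 1127]) cube([1096, 275, 161]);
  translate([0, 2200, 1288]) cube([1096, 275, 161]);
  translate([0, 2475, 1449]) cube([1096, 275, 161]);
}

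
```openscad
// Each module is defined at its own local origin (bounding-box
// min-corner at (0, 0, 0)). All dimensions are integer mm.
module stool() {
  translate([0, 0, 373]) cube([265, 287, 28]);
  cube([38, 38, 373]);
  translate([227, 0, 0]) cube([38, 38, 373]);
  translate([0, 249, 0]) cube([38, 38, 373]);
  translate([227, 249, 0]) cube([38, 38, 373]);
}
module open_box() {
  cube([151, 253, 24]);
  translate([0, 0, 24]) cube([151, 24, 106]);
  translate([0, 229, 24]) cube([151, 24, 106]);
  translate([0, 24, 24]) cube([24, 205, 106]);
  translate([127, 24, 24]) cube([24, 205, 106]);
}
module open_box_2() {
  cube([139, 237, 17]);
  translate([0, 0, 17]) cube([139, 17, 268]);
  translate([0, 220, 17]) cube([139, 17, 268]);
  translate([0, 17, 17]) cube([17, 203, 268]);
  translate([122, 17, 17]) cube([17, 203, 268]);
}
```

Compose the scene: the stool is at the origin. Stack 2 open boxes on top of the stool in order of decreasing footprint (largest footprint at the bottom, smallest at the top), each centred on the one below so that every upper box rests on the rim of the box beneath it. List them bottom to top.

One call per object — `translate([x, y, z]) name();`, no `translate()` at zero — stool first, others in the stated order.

stool();
translate([57, 17, 401]) open_box();
translate([63, 25, 531]) open_box_2();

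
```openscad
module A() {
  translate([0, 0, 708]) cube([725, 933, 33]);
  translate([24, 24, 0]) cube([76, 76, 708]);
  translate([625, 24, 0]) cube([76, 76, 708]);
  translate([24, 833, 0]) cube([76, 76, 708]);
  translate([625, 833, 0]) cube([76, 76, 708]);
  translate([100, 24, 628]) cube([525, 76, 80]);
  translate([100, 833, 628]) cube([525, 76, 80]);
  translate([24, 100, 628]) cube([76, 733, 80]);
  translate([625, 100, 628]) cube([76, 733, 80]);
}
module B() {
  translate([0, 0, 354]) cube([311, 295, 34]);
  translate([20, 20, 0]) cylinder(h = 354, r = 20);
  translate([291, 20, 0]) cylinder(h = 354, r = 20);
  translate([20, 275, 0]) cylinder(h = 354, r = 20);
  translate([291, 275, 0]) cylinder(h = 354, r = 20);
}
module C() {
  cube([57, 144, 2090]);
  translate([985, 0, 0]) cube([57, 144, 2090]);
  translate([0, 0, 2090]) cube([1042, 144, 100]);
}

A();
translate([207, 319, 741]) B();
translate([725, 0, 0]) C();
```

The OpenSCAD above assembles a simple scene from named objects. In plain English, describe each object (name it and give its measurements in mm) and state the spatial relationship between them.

A is a table: top 725 mm (x) × 933 mm (y), 33 mm thick, upper face at z = 741 mm, on four 76×76 mm square legs, each inset 24 mm from the nearest pair of top edges, running from z = 0 to the bottom of the top. Four apron rails, 76 mm thick and 80 mm tall, run between adjacent legs with their top edges flush with the underside of the top and their outer faces flush with the legs' outer faces.

B is a simple wooden stool: a rectangular seat 311 mm (x) by 295 mm (y), 34 mm thick, top face at z = 388 mm, on four round legs, each 40 mm in diameter. The legs rest on z = 0, each leg's axis is inset half a diameter from the nearest pair of seat edges (so the leg's bounding box is flush with the corner).

C is a door frame. The clear opening is 928 mm wide and 2090 mm high. Two 57 mm wide jambs, 144 mm deep, stand either side of the opening from the floor to the top of the opening. A 100 mm thick head sits across the top of both jambs, spanning the full outside width of the frame.

The stool is on top of the table, centred. The door frame is against the table's +x side, with their −y faces flush.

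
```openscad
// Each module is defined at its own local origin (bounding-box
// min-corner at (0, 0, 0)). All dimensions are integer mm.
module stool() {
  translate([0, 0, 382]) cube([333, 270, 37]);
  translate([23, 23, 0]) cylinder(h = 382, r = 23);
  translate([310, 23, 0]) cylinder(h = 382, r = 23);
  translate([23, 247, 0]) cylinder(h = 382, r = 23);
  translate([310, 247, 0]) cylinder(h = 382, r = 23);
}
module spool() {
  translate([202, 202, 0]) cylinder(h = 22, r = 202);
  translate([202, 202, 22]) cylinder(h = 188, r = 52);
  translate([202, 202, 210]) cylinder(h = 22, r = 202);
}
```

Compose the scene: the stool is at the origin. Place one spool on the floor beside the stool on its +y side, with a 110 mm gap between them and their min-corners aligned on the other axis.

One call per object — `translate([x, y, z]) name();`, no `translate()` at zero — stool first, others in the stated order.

stool();
translate([0, 380, 0]) spool();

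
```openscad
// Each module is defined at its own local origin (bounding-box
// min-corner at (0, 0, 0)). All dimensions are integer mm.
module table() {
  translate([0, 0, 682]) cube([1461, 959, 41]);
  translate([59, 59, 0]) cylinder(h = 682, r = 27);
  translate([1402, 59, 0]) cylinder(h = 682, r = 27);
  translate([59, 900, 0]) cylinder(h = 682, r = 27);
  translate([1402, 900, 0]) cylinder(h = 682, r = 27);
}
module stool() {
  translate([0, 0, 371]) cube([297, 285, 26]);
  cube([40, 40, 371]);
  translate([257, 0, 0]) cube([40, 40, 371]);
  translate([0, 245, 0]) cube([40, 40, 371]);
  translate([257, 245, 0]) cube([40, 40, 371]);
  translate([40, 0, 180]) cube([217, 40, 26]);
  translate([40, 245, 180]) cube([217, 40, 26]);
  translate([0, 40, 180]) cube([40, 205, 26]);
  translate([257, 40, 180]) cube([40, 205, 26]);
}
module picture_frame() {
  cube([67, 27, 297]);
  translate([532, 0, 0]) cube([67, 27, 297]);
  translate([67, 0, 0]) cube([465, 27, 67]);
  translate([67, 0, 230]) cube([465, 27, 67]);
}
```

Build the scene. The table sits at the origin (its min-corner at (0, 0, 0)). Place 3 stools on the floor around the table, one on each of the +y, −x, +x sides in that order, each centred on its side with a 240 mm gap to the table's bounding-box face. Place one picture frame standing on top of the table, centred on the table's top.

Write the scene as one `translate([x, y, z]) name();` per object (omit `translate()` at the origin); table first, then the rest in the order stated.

table();
translate([582, 1199, 0]) stool();
translate([-537, 337, 0]) stool();
translate([1701, 337, 0]) stool();
translate([431, 466, 723]) picture_frame();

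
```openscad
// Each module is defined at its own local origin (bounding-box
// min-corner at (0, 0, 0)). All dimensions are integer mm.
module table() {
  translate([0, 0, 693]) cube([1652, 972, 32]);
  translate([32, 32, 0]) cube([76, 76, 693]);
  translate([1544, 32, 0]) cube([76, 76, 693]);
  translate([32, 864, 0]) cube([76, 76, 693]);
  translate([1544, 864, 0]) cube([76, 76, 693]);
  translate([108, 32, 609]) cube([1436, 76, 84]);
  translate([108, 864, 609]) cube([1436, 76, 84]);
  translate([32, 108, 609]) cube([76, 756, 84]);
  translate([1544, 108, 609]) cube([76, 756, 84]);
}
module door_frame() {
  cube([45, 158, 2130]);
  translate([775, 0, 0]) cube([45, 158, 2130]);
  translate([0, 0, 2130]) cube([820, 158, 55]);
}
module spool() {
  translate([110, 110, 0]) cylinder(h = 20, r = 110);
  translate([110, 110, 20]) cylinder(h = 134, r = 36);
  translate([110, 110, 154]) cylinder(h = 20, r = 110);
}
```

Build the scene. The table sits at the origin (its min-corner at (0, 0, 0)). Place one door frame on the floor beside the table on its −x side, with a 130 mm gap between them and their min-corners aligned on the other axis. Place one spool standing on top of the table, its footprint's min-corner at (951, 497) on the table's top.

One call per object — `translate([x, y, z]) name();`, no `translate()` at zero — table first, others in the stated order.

table();
translate([-950, 0, 0]) door_frame();
translate([951, 497, 725]) spool();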